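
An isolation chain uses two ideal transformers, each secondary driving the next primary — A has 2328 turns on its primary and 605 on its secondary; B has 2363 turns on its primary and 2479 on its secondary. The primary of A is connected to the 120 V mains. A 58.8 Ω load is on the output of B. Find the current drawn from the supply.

I_supply ≈ 0.152 A

Secondary of A: V = 120.00 × 605/2328 = 31.186 V.
Secondary of B: V = 31.186 × 2479/2363 = 32.716 V.
I_load = 32.716/58.8 = 0.55640 A, so P_out = 32.716 × 0.55640 = 18.204 W.
All ideal ⇒ P_in = P_out, so I_supply = 18.204/120 = 0.152 A.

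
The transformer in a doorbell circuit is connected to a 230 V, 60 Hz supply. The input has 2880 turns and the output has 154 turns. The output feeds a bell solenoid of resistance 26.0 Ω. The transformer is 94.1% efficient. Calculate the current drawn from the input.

V_out = 230 × 154/2880 = 12.299 V.
I_out = V_out/R = 12.299/26.0 = 0.47302 A.
P_out = V_out I_out = 12.299 × 0.47302 = 5.8175 W.
P_in = P_out/η = 5.8175/0.941 = 6.1823 W.
I_in = P_in/V_in = 6.1823/230 = 0.0269 A.

I_in ≈ 0.0269 A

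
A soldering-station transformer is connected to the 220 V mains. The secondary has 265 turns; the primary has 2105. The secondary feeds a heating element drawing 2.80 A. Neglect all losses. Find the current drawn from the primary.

I_p ≈ 0.352 A

For an ideal transformer I_p N_p = I_s N_s, so I_p = 2.80 × 265/2105 = 0.352 A.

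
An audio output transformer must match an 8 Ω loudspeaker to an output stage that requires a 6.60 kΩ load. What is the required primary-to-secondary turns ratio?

N_p/N_s ≈ 28.7

Z_p/Z_s = (N_p/N_s)², so N_p/N_s = √(6600/8) = √825 = 28.7.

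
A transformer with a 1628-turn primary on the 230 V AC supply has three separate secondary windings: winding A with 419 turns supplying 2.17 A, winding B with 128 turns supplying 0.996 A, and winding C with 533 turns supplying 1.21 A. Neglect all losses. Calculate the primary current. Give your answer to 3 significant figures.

I_p ≈ 1.03 A

V_A = 230 × 419/1628 = 59.195 V; V_B = 230 × 128/1628 = 18.084 V; V_C = 230 × 533/1628 = 75.301 V.
P_out = V_A I_A + V_B I_B + V_C I_C = 59.195×2.17 + 18.084×0.996 + 75.301×1.21 = 128.45 + 18.011 + 91.114 = 237.58 W.
Ideal ⇒ P_in = P_out, so I_p = P_out/V_p = 237.58/230 = 1.03 A.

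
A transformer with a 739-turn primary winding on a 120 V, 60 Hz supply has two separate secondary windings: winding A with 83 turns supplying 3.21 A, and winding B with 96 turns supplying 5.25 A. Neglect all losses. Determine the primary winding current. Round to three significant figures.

V_A = 120 × 83/739 = 13.478 V; V_B = 120 × 96/739 = 15.589 V.
P_out = V_A I_A + V_B I_B = 13.478×3.21 + 15.589×5.25 = 43.263 + 81.840 = 125.10 W.
Ideal ⇒ P_in = P_out, so I_p = P_out/V_p = 125.10/120 = 1.04 A.

I_p ≈ 1.04 A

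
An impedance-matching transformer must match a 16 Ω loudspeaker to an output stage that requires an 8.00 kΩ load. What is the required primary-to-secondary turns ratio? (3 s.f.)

Z_p/Z_s = (N_p/N_s)², so N_p/N_s = √(8000/16) = √500 = 22.4.

N_p/N_s ≈ 22.4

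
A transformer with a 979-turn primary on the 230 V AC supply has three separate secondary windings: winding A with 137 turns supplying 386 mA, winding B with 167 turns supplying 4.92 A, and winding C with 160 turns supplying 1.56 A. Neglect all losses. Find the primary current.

V_A = 230 × 137/979 = 32.186 V; V_B = 230 × 167/979 = 39.234 V; V_C = 230 × 160/979 = 37.589 V.
P_out = V_A I_A + V_B I_B + V_C I_C = 32.186×0.386 + 39.234×4.92 + 37.589×1.56 = 12.424 + 193.03 + 58.639 = 264.09 W.
Ideal ⇒ P_in = P_out, so I_p = P_out/V_p = 264.09/230 = 1.15 A.

I_p ≈ 1.15 A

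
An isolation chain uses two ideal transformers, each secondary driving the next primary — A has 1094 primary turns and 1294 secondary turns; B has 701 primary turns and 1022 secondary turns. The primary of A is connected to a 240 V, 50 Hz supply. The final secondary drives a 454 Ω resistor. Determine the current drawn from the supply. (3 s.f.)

I_supply ≈ 1.57 A

Secondary of A: V = 240.00 × 1294/1094 = 283.88 V.
Secondary of B: V = 283.88 × 1022/701 = 413.87 V.
I_load = 413.87/454 = 0.91160 A, so P_out = 413.87 × 0.91160 = 377.28 W.
All ideal ⇒ P_in = P_out, so I_supply = 377.28/240 = 1.57 A.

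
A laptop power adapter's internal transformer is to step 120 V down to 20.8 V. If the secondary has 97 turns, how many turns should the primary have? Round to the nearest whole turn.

N_p = 560 turns

N_p/N_s = V_p/V_s, so N_p = 97 × 120/20.8 = 559.6 ≈ 560 turns.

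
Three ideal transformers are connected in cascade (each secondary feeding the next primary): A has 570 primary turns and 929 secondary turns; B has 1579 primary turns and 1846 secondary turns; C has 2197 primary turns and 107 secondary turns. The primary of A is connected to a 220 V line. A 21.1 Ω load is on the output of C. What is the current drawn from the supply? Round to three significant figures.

After A: V = 220.00 × 929/570 = 358.56 V.
After B: V = 358.56 × 1846/1579 = 419.19 V.
After C: V = 419.19 × 107/2197 = 20.416 V.
I_load = 20.416/21.1 = 0.96757 A, so P_out = 20.416 × 0.96757 = 19.754 W.
All ideal ⇒ P_in = P_out, so I_supply = 19.754/220 = 0.0898 A.

I_supply ≈ 0.0898 A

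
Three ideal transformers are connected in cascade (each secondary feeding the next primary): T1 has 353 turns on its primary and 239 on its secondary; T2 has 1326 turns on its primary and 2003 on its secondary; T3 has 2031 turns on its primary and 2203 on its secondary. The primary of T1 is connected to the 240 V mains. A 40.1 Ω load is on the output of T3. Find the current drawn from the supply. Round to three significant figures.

Secondary of T1: V = 240.00 × 239/353 = 162.49 V.
Secondary of T2: V = 162.49 × 2003/1326 = 245.45 V.
Secondary of T3: V = 245.45 × 2203/2031 = 266.24 V.
I_load = 266.24/40.1 = 6.6394 A, so P_out = 266.24 × 6.6394 = 1767.7 W.
All ideal ⇒ P_in = P_out, so I_supply = 1767.7/240 = 7.37 A.

I_supply ≈ 7.37 A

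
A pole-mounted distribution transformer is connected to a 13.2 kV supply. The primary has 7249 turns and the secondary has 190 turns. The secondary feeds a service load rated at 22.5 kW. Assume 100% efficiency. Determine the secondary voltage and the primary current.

V_s = V_p × N_s/N_p = 13200 × 190/7249 = 345.98 V.
I_s = P/V_s = 22500/345.98 = 65.033 A.
I_p = I_s × N_s/N_p = 65.033 × 190/7249 = 1.70 A.

V_s ≈ 346 V, I_p ≈ 1.70 A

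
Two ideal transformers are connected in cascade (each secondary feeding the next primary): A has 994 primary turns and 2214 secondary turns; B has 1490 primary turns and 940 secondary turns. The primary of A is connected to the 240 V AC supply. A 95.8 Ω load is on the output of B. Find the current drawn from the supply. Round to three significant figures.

Secondary of A: V = 240.00 × 2214/994 = 534.57 V.
Secondary of B: V = 534.57 × 940/1490 = 337.24 V.
I_load = 337.24/95.8 = 3.5203 A, so P_out = 337.24 × 3.5203 = 1187.2 W.
All ideal ⇒ P_in = P_out, so I_supply = 1187.2/240 = 4.95 A.

I_supply ≈ 4.95 A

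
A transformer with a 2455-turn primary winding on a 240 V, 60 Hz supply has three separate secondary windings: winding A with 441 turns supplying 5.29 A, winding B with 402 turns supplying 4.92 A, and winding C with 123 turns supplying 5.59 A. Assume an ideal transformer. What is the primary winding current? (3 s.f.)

I_p ≈ 2.04 A

V_A = 240 × 441/2455 = 43.112 V; V_B = 240 × 402/2455 = 39.299 V; V_C = 240 × 123/2455 = 12.024 V.
P_out = V_A I_A + V_B I_B + V_C I_C = 43.112×5.29 + 39.299×4.92 + 12.024×5.59 = 228.06 + 193.35 + 67.217 = 488.63 W.
Ideal ⇒ P_in = P_out, so I_p = P_out/V_p = 488.63/240 = 2.04 A.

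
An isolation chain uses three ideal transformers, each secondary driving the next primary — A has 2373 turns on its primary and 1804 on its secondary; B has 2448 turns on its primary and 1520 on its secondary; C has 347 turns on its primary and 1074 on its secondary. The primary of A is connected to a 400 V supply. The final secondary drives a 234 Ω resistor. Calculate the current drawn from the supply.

I_supply ≈ 3.65 A

After A: V = 400.00 × 1804/2373 = 304.09 V.
After B: V = 304.09 × 1520/2448 = 188.81 V.
After C: V = 188.81 × 1074/347 = 584.39 V.
I_load = 584.39/234 = 2.4974 A, so P_out = 584.39 × 2.4974 = 1459.5 W.
All ideal ⇒ P_in = P_out, so I_supply = 1459.5/400 = 3.65 A.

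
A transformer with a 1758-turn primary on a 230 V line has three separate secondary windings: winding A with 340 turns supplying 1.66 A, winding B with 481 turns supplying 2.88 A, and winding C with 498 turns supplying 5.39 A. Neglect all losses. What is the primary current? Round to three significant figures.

V_A = 230 × 340/1758 = 44.482 V; V_B = 230 × 481/1758 = 62.929 V; V_C = 230 × 498/1758 = 65.154 V.
P_out = V_A I_A + V_B I_B + V_C I_C = 44.482×1.66 + 62.929×2.88 + 65.154×5.39 = 73.841 + 181.24 + 351.18 = 606.26 W.
Ideal ⇒ P_in = P_out, so I_p = P_out/V_p = 606.26/230 = 2.64 A.

I_p ≈ 2.64 A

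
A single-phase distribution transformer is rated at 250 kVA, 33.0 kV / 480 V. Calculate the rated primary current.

I_p ≈ 7.58 A

I_p = S/V_p = 250000/33000 = 7.58 A.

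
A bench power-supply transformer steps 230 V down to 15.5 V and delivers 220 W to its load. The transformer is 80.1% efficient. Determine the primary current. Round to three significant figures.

P_in = P_out/η = 220/0.801 = 274.66 W.
I_p = P_in/V_p = 274.66/230 = 1.19 A.

I_p ≈ 1.19 A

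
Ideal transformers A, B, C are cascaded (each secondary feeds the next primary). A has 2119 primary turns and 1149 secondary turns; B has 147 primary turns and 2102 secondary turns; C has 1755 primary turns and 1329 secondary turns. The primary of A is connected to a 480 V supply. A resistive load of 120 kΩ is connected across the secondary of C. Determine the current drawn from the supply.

Secondary of A: V = 480.00 × 1149/2119 = 260.27 V.
Secondary of B: V = 260.27 × 2102/147 = 3721.7 V.
Secondary of C: V = 3721.7 × 1329/1755 = 2818.3 V.
I_load = 2818.3/120000 = 0.023486 A, so P_out = 2818.3 × 0.023486 = 66.192 W.
All ideal ⇒ P_in = P_out, so I_supply = 66.192/480 = 0.138 A.

I_supply ≈ 0.138 A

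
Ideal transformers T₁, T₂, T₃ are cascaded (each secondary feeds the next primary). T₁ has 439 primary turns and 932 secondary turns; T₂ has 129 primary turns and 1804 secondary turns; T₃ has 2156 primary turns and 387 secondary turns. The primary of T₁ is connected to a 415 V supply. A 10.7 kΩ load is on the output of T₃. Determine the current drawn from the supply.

I_supply ≈ 1.10 A

After T₁: V = 415.00 × 932/439 = 881.05 V.
After T₂: V = 881.05 × 1804/129 = 12321 V.
After T₃: V = 12321 × 387/2156 = 2211.6 V.
I_load = 2211.6/10700 = 0.20669 A, so P_out = 2211.6 × 0.20669 = 457.12 W.
All ideal ⇒ P_in = P_out, so I_supply = 457.12/415 = 1.10 A.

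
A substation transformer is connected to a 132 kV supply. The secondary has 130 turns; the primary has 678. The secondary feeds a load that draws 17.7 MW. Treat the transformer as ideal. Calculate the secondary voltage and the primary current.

V_s ≈ 25300 V, I_p ≈ 134 A

V_s = V_p × N_s/N_p = 132000 × 130/678 = 25310 V.
I_s = P/V_s = 1.77×10^7/25310 = 699.34 A.
I_p = I_s × N_s/N_p = 699.34 × 130/678 = 134 A.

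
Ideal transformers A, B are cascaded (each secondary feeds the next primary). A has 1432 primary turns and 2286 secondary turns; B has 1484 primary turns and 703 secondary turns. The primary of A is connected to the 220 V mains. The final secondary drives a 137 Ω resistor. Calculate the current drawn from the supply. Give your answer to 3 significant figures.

I_supply ≈ 0.918 A

Secondary of A: V = 220.00 × 2286/1432 = 351.20 V.
Secondary of B: V = 351.20 × 703/1484 = 166.37 V.
I_load = 166.37/137 = 1.2144 A, so P_out = 166.37 × 1.2144 = 202.04 W.
All ideal ⇒ P_in = P_out, so I_supply = 202.04/220 = 0.918 A.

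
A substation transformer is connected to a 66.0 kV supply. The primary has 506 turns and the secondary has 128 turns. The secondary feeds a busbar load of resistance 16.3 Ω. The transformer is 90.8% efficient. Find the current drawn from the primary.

I_p ≈ 285 A

V_s = 66000 × 128/506 = 16696 V.
I_s = V_s/R = 16696/16.3 = 1024.3 A.
P_out = V_s I_s = 16696 × 1024.3 = 1.7101×10^7 W.
P_in = P_out/η = 1.7101×10^7/0.908 = 1.8834×10^7 W.
I_p = P_in/V_p = 1.8834×10^7/66000 = 285 A.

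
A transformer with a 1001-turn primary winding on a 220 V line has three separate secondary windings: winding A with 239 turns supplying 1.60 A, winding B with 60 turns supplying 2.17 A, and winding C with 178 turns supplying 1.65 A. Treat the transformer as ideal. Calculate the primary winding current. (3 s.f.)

V_A = 220 × 239/1001 = 52.527 V; V_B = 220 × 60/1001 = 13.187 V; V_C = 220 × 178/1001 = 39.121 V.
P_out = V_A I_A + V_B I_B + V_C I_C = 52.527×1.60 + 13.187×2.17 + 39.121×1.65 = 84.044 + 28.615 + 64.549 = 177.21 W.
Ideal ⇒ P_in = P_out, so I_p = P_out/V_p = 177.21/220 = 0.805 A.

I_p ≈ 0.805 A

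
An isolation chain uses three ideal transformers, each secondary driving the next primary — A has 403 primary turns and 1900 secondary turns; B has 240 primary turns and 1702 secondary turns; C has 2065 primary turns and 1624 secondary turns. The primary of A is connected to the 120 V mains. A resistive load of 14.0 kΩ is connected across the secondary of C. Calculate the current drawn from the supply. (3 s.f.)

I_supply ≈ 5.93 A

Secondary of A: V = 120.00 × 1900/403 = 565.76 V.
Secondary of B: V = 565.76 × 1702/240 = 4012.2 V.
Secondary of C: V = 4012.2 × 1624/2065 = 3155.3 V.
I_load = 3155.3/14000 = 0.22538 A, so P_out = 3155.3 × 0.22538 = 711.15 W.
All ideal ⇒ P_in = P_out, so I_supply = 711.15/120 = 5.93 A.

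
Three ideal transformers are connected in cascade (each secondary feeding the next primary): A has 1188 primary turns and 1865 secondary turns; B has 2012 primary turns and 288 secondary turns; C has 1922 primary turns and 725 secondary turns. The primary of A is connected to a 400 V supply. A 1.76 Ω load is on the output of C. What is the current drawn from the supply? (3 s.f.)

Secondary of A: V = 400.00 × 1865/1188 = 627.95 V.
Secondary of B: V = 627.95 × 288/2012 = 89.885 V.
Secondary of C: V = 89.885 × 725/1922 = 33.906 V.
I_load = 33.906/1.76 = 19.265 A, so P_out = 33.906 × 19.265 = 653.18 W.
All ideal ⇒ P_in = P_out, so I_supply = 653.18/400 = 1.63 A.

I_supply ≈ 1.63 A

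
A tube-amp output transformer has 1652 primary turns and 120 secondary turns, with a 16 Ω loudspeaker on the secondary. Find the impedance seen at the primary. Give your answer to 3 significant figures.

Z_p ≈ 3030 Ω

Z_p = (N_p/N_s)² × Z_s = (1652/120)² × 16 = 3030 Ω.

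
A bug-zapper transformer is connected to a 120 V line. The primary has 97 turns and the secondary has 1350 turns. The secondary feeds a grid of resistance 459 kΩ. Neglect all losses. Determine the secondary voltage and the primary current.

V_s = V_p × N_s/N_p = 120 × 1350/97 = 1670.1 V.
I_s = V_s/R = 1670.1/459000 = 0.0036386 A.
I_p = I_s × N_s/N_p = 0.0036386 × 1350/97 = 0.0506 A.

V_s ≈ 1670 V, I_p ≈ 0.0506 A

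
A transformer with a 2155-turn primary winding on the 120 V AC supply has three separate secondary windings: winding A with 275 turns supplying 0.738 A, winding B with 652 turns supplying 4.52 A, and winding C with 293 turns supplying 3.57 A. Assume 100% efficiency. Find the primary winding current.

V_A = 120 × 275/2155 = 15.313 V; V_B = 120 × 652/2155 = 36.306 V; V_C = 120 × 293/2155 = 16.316 V.
P_out = V_A I_A + V_B I_B + V_C I_C = 15.313×0.738 + 36.306×4.52 + 16.316×3.57 = 11.301 + 164.10 + 58.246 = 233.65 W.
Ideal ⇒ P_in = P_out, so I_p = P_out/V_p = 233.65/120 = 1.95 A.

I_p ≈ 1.95 A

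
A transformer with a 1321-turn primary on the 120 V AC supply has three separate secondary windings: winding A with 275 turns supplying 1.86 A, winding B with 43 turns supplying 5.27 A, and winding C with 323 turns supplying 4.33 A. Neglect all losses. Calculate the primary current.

I_p ≈ 1.62 A

V_A = 120 × 275/1321 = 24.981 V; V_B = 120 × 43/1321 = 3.9061 V; V_C = 120 × 323/1321 = 29.341 V.
P_out = V_A I_A + V_B I_B + V_C I_C = 24.981×1.86 + 3.9061×5.27 + 29.341×4.33 = 46.465 + 20.585 + 127.05 = 194.10 W.
Ideal ⇒ P_in = P_out, so I_p = P_out/V_p = 194.10/120 = 1.62 A.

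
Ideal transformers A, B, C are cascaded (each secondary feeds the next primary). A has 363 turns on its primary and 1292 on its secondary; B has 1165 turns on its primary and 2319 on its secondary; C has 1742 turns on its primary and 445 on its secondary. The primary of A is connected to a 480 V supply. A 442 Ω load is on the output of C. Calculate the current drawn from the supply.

After A: V = 480.00 × 1292/363 = 1708.4 V.
After B: V = 1708.4 × 2319/1165 = 3400.7 V.
After C: V = 3400.7 × 445/1742 = 868.73 V.
I_load = 868.73/442 = 1.9654 A, so P_out = 868.73 × 1.9654 = 1707.4 W.
All ideal ⇒ P_in = P_out, so I_supply = 1707.4/480 = 3.56 A.

I_supply ≈ 3.56 A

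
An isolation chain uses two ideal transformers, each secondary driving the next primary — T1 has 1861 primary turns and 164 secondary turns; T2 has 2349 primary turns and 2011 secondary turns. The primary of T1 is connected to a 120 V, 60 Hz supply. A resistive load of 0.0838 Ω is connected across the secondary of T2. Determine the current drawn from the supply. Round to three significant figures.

I_supply ≈ 8.15 A

Secondary of T1: V = 120.00 × 164/1861 = 10.575 V.
Secondary of T2: V = 10.575 × 2011/2349 = 9.0533 V.
I_load = 9.0533/0.0838 = 108.03 A, so P_out = 9.0533 × 108.03 = 978.07 W.
All ideal ⇒ P_in = P_out, so I_supply = 978.07/120 = 8.15 A.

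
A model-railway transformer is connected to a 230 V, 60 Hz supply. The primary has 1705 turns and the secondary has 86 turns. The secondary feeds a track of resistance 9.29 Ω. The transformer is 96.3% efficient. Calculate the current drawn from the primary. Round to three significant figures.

V_s = 230 × 86/1705 = 11.601 V.
I_s = V_s/R = 11.601/9.29 = 1.2488 A.
P_out = V_s I_s = 11.601 × 1.2488 = 14.487 W.
P_in = P_out/η = 14.487/0.963 = 15.044 W.
I_p = P_in/V_p = 15.044/230 = 0.0654 A.

I_p ≈ 0.0654 A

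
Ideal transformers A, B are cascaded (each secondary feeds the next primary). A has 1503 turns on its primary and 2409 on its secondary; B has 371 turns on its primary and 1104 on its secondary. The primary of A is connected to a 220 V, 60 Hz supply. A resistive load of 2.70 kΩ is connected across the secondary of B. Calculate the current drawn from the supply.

I_supply ≈ 1.85 A

Secondary of A: V = 220.00 × 2409/1503 = 352.61 V.
Secondary of B: V = 352.61 × 1104/371 = 1049.3 V.
I_load = 1049.3/2700 = 0.38863 A, so P_out = 1049.3 × 0.38863 = 407.78 W.
All ideal ⇒ P_in = P_out, so I_supply = 407.78/220 = 1.85 A.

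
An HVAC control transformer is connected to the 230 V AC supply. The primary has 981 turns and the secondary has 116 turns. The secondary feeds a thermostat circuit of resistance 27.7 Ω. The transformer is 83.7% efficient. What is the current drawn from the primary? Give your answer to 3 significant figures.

I_p ≈ 0.139 A

V_s = 230 × 116/981 = 27.197 V.
I_s = V_s/R = 27.197/27.7 = 0.98183 A.
P_out = V_s I_s = 27.197 × 0.98183 = 26.703 W.
P_in = P_out/η = 26.703/0.837 = 31.903 W.
I_p = P_in/V_p = 31.903/230 = 0.139 A.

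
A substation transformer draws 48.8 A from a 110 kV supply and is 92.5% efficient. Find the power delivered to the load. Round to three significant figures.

P_in = V_p I_p = 110000 × 48.8 = 5.3680×10^6 W.
P_out = η P_in = 0.925 × 5.3680×10^6 = 4.97×10^6 W.

P_out ≈ 4.97×10^6 W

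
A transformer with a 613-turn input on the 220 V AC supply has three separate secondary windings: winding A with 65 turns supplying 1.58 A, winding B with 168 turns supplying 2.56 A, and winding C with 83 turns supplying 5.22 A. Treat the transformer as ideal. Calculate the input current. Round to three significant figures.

I_in ≈ 1.58 A

V_A = 220 × 65/613 = 23.328 V; V_B = 220 × 168/613 = 60.294 V; V_C = 220 × 83/613 = 29.788 V.
P_out = V_A I_A + V_B I_B + V_C I_C = 23.328×1.58 + 60.294×2.56 + 29.788×5.22 = 36.858 + 154.35 + 155.49 = 346.70 W.
Ideal ⇒ P_in = P_out, so I_in = P_out/V_in = 346.70/220 = 1.58 A.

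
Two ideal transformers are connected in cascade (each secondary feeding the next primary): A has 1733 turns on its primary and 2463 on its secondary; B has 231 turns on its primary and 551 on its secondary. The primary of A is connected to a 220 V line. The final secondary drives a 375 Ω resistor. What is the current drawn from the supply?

After A: V = 220.00 × 2463/1733 = 312.67 V.
After B: V = 312.67 × 551/231 = 745.81 V.
I_load = 745.81/375 = 1.9888 A, so P_out = 745.81 × 1.9888 = 1483.3 W.
All ideal ⇒ P_in = P_out, so I_supply = 1483.3/220 = 6.74 A.

I_supply ≈ 6.74 A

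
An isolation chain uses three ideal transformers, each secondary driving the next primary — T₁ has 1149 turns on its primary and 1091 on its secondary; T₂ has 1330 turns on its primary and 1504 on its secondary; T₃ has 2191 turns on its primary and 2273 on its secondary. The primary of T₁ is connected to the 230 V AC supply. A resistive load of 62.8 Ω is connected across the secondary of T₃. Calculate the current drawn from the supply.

Secondary of T₁: V = 230.00 × 1091/1149 = 218.39 V.
Secondary of T₂: V = 218.39 × 1504/1330 = 246.96 V.
Secondary of T₃: V = 246.96 × 2273/2191 = 256.20 V.
I_load = 256.20/62.8 = 4.0797 A, so P_out = 256.20 × 4.0797 = 1045.2 W.
All ideal ⇒ P_in = P_out, so I_supply = 1045.2/230 = 4.54 A.

I_supply ≈ 4.54 A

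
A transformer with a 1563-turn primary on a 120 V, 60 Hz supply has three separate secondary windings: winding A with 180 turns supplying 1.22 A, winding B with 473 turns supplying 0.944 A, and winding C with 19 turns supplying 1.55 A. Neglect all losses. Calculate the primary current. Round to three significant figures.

V_A = 120 × 180/1563 = 13.820 V; V_B = 120 × 473/1563 = 36.315 V; V_C = 120 × 19/1563 = 1.4587 V.
P_out = V_A I_A + V_B I_B + V_C I_C = 13.820×1.22 + 36.315×0.944 + 1.4587×1.55 = 16.860 + 34.281 + 2.2610 = 53.402 W.
Ideal ⇒ P_in = P_out, so I_p = P_out/V_p = 53.402/120 = 0.445 A.

I_p ≈ 0.445 A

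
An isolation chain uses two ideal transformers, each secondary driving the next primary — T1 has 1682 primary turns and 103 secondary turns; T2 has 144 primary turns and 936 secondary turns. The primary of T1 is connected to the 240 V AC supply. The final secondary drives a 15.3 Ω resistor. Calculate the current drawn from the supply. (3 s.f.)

I_supply ≈ 2.49 A

Secondary of T1: V = 240.00 × 103/1682 = 14.697 V.
Secondary of T2: V = 14.697 × 936/144 = 95.529 V.
I_load = 95.529/15.3 = 6.2437 A, so P_out = 95.529 × 6.2437 = 596.46 W.
All ideal ⇒ P_in = P_out, so I_supply = 596.46/240 = 2.49 A.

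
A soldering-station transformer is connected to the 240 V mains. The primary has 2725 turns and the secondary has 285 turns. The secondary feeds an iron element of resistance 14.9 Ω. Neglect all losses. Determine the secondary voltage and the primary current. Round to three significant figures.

V_s = V_p × N_s/N_p = 240 × 285/2725 = 25.101 V.
I_s = V_s/R = 25.101/14.9 = 1.6846 A.
I_p = I_s × N_s/N_p = 1.6846 × 285/2725 = 0.176 A.

V_s ≈ 25.1 V, I_p ≈ 0.176 A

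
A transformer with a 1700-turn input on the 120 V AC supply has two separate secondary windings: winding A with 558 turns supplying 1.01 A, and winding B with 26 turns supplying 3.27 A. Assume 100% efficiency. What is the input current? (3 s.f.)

V_A = 120 × 558/1700 = 39.388 V; V_B = 120 × 26/1700 = 1.8353 V.
P_out = V_A I_A + V_B I_B = 39.388×1.01 + 1.8353×3.27 = 39.782 + 6.0014 = 45.784 W.
Ideal ⇒ P_in = P_out, so I_in = P_out/V_in = 45.784/120 = 0.382 A.

I_in ≈ 0.382 A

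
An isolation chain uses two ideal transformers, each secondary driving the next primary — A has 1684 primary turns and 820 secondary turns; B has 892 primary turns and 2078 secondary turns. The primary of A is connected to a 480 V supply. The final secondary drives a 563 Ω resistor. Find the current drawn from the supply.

I_supply ≈ 1.10 A

After A: V = 480.00 × 820/1684 = 233.73 V.
After B: V = 233.73 × 2078/892 = 544.49 V.
I_load = 544.49/563 = 0.96713 A, so P_out = 544.49 × 0.96713 = 526.60 W.
All ideal ⇒ P_in = P_out, so I_supply = 526.60/480 = 1.10 A.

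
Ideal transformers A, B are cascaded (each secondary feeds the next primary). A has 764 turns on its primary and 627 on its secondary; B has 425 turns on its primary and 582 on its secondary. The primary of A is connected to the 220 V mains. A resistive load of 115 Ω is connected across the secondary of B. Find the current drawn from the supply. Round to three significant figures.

After A: V = 220.00 × 627/764 = 180.55 V.
After B: V = 180.55 × 582/425 = 247.25 V.
I_load = 247.25/115 = 2.1500 A, so P_out = 247.25 × 2.1500 = 531.57 W.
All ideal ⇒ P_in = P_out, so I_supply = 531.57/220 = 2.42 A.

I_supply ≈ 2.42 A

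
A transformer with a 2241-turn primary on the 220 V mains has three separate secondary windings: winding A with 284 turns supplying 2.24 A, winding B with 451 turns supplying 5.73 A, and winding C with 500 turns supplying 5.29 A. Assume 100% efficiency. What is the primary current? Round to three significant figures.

V_A = 220 × 284/2241 = 27.880 V; V_B = 220 × 451/2241 = 44.275 V; V_C = 220 × 500/2241 = 49.085 V.
P_out = V_A I_A + V_B I_B + V_C I_C = 27.880×2.24 + 44.275×5.73 + 49.085×5.29 = 62.452 + 253.70 + 259.66 = 575.81 W.
Ideal ⇒ P_in = P_out, so I_p = P_out/V_p = 575.81/220 = 2.62 A.

I_p ≈ 2.62 A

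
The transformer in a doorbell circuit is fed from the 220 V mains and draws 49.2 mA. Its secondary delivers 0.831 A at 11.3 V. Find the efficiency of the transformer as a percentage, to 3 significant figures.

η ≈ 86.8%

P_in = 220 × 0.0492 = 10.8240 W.
P_out = 11.3 × 0.831 = 9.39030 W.
η = P_out/P_in = 9.39030/10.8240 = 0.868.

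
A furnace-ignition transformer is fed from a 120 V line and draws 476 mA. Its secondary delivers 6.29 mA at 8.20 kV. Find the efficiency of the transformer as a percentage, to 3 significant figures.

η ≈ 90.3%

P_in = 120 × 0.476 = 57.1200 W.
P_out = 8200 × 0.00629 = 51.5780 W.
η = P_out/P_in = 51.5780/57.1200 = 0.903.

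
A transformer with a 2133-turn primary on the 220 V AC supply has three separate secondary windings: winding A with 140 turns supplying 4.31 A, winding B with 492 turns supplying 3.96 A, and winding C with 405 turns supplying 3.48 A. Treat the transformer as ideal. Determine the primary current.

I_p ≈ 1.86 A

V_A = 220 × 140/2133 = 14.440 V; V_B = 220 × 492/2133 = 50.745 V; V_C = 220 × 405/2133 = 41.772 V.
P_out = V_A I_A + V_B I_B + V_C I_C = 14.440×4.31 + 50.745×3.96 + 41.772×3.48 = 62.235 + 200.95 + 145.37 = 408.55 W.
Ideal ⇒ P_in = P_out, so I_p = P_out/V_p = 408.55/220 = 1.86 A.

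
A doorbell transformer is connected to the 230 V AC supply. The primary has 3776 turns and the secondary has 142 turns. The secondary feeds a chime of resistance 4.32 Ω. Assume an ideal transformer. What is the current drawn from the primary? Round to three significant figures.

I_p ≈ 0.0753 A

V_s = V_p × N_s/N_p = 230 × 142/3776 = 8.6494 V.
I_s = V_s/R = 8.6494/4.32 = 2.0022 A.
For an ideal transformer I_p N_p = I_s N_s, so I_p = 2.0022 × 142/3776 = 0.0753 A.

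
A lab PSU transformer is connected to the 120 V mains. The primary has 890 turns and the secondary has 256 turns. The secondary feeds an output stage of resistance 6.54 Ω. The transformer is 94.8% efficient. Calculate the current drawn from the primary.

I_p ≈ 1.60 A

V_s = 120 × 256/890 = 34.517 V.
I_s = V_s/R = 34.517/6.54 = 5.2778 A.
P_out = V_s I_s = 34.517 × 5.2778 = 182.17 W.
P_in = P_out/η = 182.17/0.948 = 192.17 W.
I_p = P_in/V_p = 192.17/120 = 1.60 A.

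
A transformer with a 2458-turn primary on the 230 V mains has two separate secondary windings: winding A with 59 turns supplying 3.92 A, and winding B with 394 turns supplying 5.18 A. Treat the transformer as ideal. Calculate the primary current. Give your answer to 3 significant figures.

V_A = 230 × 59/2458 = 5.5207 V; V_B = 230 × 394/2458 = 36.867 V.
P_out = V_A I_A + V_B I_B = 5.5207×3.92 + 36.867×5.18 = 21.641 + 190.97 = 212.61 W.
Ideal ⇒ P_in = P_out, so I_p = P_out/V_p = 212.61/230 = 0.924 A.

I_p ≈ 0.924 A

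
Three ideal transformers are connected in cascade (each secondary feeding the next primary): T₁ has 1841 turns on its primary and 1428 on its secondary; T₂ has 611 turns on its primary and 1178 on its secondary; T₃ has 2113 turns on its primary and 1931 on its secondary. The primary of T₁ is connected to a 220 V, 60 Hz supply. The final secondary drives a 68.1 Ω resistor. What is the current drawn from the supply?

Secondary of T₁: V = 220.00 × 1428/1841 = 170.65 V.
Secondary of T₂: V = 170.65 × 1178/611 = 329.00 V.
Secondary of T₃: V = 329.00 × 1931/2113 = 300.67 V.
I_load = 300.67/68.1 = 4.4151 A, so P_out = 300.67 × 4.4151 = 1327.5 W.
All ideal ⇒ P_in = P_out, so I_supply = 1327.5/220 = 6.03 A.

I_supply ≈ 6.03 A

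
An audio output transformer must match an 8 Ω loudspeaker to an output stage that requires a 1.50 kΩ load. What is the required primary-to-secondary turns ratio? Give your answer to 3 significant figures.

Z_p/Z_s = (N_p/N_s)², so N_p/N_s = √(1500/8) = √188 = 13.7.

N_p/N_s ≈ 13.7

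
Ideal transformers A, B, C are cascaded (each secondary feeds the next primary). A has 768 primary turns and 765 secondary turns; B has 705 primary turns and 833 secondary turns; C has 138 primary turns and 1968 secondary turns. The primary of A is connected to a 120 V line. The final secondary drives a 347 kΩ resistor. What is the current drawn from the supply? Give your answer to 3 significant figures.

I_supply ≈ 0.0974 A

Secondary of A: V = 120.00 × 765/768 = 119.53 V.
Secondary of B: V = 119.53 × 833/705 = 141.23 V.
Secondary of C: V = 141.23 × 1968/138 = 2014.1 V.
I_load = 2014.1/347000 = 0.0058044 A, so P_out = 2014.1 × 0.0058044 = 11.691 W.
All ideal ⇒ P_in = P_out, so I_supply = 11.691/120 = 0.0974 A.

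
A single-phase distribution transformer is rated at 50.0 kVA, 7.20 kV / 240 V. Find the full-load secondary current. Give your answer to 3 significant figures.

I_s = S/V_s = 50000/240 = 208 A.

I_s ≈ 208 A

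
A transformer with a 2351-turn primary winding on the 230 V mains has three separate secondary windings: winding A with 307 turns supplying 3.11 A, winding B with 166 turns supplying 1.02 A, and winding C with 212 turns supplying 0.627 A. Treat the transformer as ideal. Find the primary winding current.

I_p ≈ 0.535 A

V_A = 230 × 307/2351 = 30.034 V; V_B = 230 × 166/2351 = 16.240 V; V_C = 230 × 212/2351 = 20.740 V.
P_out = V_A I_A + V_B I_B + V_C I_C = 30.034×3.11 + 16.240×1.02 + 20.740×0.627 = 93.406 + 16.565 + 13.004 = 122.97 W.
Ideal ⇒ P_in = P_out, so I_p = P_out/V_p = 122.97/230 = 0.535 A.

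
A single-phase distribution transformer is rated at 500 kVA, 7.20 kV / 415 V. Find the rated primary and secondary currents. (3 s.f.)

I_p ≈ 69.4 A, I_s ≈ 1200 A

I_p = S/V_p = 500000/7200 = 69.4 A.
I_s = S/V_s = 500000/415 = 1200 A.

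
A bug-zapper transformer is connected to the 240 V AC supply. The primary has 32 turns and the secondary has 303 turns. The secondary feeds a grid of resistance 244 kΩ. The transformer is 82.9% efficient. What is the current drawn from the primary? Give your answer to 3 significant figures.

I_p ≈ 0.106 A

V_s = 240 × 303/32 = 2272.5 V.
I_s = V_s/R = 2272.5/244000 = 0.0093135 A.
P_out = V_s I_s = 2272.5 × 0.0093135 = 21.165 W.
P_in = P_out/η = 21.165/0.829 = 25.531 W.
I_p = P_in/V_p = 25.531/240 = 0.106 A.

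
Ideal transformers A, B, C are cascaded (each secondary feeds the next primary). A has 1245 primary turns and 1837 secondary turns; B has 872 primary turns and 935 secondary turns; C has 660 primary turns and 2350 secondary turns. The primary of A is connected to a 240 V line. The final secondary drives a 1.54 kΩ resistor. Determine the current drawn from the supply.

I_supply ≈ 4.95 A

After A: V = 240.00 × 1837/1245 = 354.12 V.
After B: V = 354.12 × 935/872 = 379.70 V.
After C: V = 379.70 × 2350/660 = 1352.0 V.
I_load = 1352.0/1540 = 0.87791 A, so P_out = 1352.0 × 0.87791 = 1186.9 W.
All ideal ⇒ P_in = P_out, so I_supply = 1186.9/240 = 4.95 A.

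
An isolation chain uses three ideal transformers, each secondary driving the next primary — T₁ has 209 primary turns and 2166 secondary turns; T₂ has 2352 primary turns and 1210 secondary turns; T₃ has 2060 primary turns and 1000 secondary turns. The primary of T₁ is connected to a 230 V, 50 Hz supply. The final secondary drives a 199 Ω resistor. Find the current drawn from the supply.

After T₁: V = 230.00 × 2166/209 = 2383.6 V.
After T₂: V = 2383.6 × 1210/2352 = 1226.3 V.
After T₃: V = 1226.3 × 1000/2060 = 595.28 V.
I_load = 595.28/199 = 2.9914 A, so P_out = 595.28 × 2.9914 = 1780.7 W.
All ideal ⇒ P_in = P_out, so I_supply = 1780.7/230 = 7.74 A.

I_supply ≈ 7.74 A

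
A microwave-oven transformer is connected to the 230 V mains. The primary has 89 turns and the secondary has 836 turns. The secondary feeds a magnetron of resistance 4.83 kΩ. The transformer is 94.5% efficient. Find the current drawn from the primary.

I_p ≈ 4.45 A

V_s = 230 × 836/89 = 2160.4 V.
I_s = V_s/R = 2160.4/4830 = 0.44730 A.
P_out = V_s I_s = 2160.4 × 0.44730 = 966.36 W.
P_in = P_out/η = 966.36/0.945 = 1022.6 W.
I_p = P_in/V_p = 1022.6/230 = 4.45 A.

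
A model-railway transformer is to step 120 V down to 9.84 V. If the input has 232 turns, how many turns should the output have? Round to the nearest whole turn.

N_out/N_in = V_out/V_in, so N_out = 232 × 9.84/120 = 19.0 ≈ 19 turns.

N_out = 19 turns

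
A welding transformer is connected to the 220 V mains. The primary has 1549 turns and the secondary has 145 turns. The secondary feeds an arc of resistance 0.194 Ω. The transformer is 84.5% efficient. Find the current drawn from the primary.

V_s = 220 × 145/1549 = 20.594 V.
I_s = V_s/R = 20.594/0.194 = 106.15 A.
P_out = V_s I_s = 20.594 × 106.15 = 2186.1 W.
P_in = P_out/η = 2186.1/0.845 = 2587.1 W.
I_p = P_in/V_p = 2587.1/220 = 11.8 A.

I_p ≈ 11.8 A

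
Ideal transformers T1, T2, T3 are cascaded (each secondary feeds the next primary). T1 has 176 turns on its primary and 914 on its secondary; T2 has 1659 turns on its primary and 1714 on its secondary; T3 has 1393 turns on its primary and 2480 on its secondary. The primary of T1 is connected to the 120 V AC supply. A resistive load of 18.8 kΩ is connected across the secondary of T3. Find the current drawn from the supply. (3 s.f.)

I_supply ≈ 0.582 A

Secondary of T1: V = 120.00 × 914/176 = 623.18 V.
Secondary of T2: V = 623.18 × 1714/1659 = 643.84 V.
Secondary of T3: V = 643.84 × 2480/1393 = 1146.3 V.
I_load = 1146.3/18800 = 0.060971 A, so P_out = 1146.3 × 0.060971 = 69.888 W.
All ideal ⇒ P_in = P_out, so I_supply = 69.888/120 = 0.582 A.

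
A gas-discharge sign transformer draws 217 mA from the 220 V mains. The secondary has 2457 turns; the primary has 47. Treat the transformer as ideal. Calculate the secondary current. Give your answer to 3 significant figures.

I_s ≈ 0.00415 A

I_s/I_p = N_p/N_s, so I_s = 0.217 × 47/2457 = 0.00415 A.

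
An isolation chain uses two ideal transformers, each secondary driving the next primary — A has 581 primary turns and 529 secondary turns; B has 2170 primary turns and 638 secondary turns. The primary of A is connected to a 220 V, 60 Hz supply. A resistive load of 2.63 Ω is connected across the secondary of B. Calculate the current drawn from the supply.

Secondary of A: V = 220.00 × 529/581 = 200.31 V.
Secondary of B: V = 200.31 × 638/2170 = 58.893 V.
I_load = 58.893/2.63 = 22.393 A, so P_out = 58.893 × 22.393 = 1318.8 W.
All ideal ⇒ P_in = P_out, so I_supply = 1318.8/220 = 5.99 A.

I_supply ≈ 5.99 A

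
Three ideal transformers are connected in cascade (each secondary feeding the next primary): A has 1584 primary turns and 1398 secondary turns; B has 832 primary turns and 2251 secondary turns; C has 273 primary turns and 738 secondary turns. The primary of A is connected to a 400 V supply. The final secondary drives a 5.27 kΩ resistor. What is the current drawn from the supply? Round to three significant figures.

After A: V = 400.00 × 1398/1584 = 353.03 V.
After B: V = 353.03 × 2251/832 = 955.13 V.
After C: V = 955.13 × 738/273 = 2582.0 V.
I_load = 2582.0/5270 = 0.48994 A, so P_out = 2582.0 × 0.48994 = 1265.0 W.
All ideal ⇒ P_in = P_out, so I_supply = 1265.0/400 = 3.16 A.

I_supply ≈ 3.16 A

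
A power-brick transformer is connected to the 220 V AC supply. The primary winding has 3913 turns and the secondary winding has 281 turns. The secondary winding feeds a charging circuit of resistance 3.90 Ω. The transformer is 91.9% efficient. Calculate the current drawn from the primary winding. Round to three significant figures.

I_p ≈ 0.317 A

V_s = 220 × 281/3913 = 15.799 V.
I_s = V_s/R = 15.799/3.90 = 4.0509 A.
P_out = V_s I_s = 15.799 × 4.0509 = 63.999 W.
P_in = P_out/η = 63.999/0.919 = 69.640 W.
I_p = P_in/V_p = 69.640/220 = 0.317 A.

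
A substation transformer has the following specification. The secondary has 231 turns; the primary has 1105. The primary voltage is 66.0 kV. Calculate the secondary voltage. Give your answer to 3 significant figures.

V_s/V_p = N_s/N_p, so V_s = 66000 × 231/1105 = 13800 V.

V_s ≈ 13800 V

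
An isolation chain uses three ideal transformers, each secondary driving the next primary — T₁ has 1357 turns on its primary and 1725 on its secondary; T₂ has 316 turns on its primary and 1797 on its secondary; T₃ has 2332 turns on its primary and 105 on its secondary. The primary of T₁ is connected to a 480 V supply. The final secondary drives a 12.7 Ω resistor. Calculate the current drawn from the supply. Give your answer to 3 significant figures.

After T₁: V = 480.00 × 1725/1357 = 610.17 V.
After T₂: V = 610.17 × 1797/316 = 3469.9 V.
After T₃: V = 3469.9 × 105/2332 = 156.23 V.
I_load = 156.23/12.7 = 12.302 A, so P_out = 156.23 × 12.302 = 1921.9 W.
All ideal ⇒ P_in = P_out, so I_supply = 1921.9/480 = 4.00 A.

I_supply ≈ 4.00 A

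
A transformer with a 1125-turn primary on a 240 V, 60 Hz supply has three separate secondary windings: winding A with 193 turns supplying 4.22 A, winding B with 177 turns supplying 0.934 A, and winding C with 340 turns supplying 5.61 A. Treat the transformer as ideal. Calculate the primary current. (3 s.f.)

I_p ≈ 2.57 A

V_A = 240 × 193/1125 = 41.173 V; V_B = 240 × 177/1125 = 37.760 V; V_C = 240 × 340/1125 = 72.533 V.
P_out = V_A I_A + V_B I_B + V_C I_C = 41.173×4.22 + 37.760×0.934 + 72.533×5.61 = 173.75 + 35.268 + 406.91 = 615.93 W.
Ideal ⇒ P_in = P_out, so I_p = P_out/V_p = 615.93/240 = 2.57 A.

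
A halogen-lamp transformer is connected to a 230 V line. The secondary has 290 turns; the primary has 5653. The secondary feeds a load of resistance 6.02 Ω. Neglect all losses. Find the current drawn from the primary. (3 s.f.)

I_p ≈ 0.101 A

V_s = V_p × N_s/N_p = 230 × 290/5653 = 11.799 V.
I_s = V_s/R = 11.799/6.02 = 1.9600 A.
For an ideal transformer I_p N_p = I_s N_s, so I_p = 1.9600 × 290/5653 = 0.101 A.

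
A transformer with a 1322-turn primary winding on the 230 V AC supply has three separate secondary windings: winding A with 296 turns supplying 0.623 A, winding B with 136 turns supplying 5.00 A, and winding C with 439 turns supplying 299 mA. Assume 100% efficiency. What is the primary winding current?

I_p ≈ 0.753 A

V_A = 230 × 296/1322 = 51.498 V; V_B = 230 × 136/1322 = 23.661 V; V_C = 230 × 439/1322 = 76.377 V.
P_out = V_A I_A + V_B I_B + V_C I_C = 51.498×0.623 + 23.661×5.00 + 76.377×0.299 = 32.083 + 118.31 + 22.837 = 173.23 W.
Ideal ⇒ P_in = P_out, so I_p = P_out/V_p = 173.23/230 = 0.753 A.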